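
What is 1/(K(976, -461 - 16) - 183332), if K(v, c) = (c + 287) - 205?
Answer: -1/183727 ≈ -5.4429e-6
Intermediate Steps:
K(v, c) = 82 + c (K(v, c) = (287 + c) - 205 = 82 + c)
1/(K(976, -461 - 16) - 183332) = 1/((82 + (-461 - 16)) - 183332) = 1/((82 - 477) - 183332) = 1/(-395 - 183332) = 1/(-183727) = -1/183727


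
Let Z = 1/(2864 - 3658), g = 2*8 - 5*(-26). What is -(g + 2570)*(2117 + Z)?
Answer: -2282658126/397 ≈ -5.7498e+6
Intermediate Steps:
g = 146 (g = 16 + 130 = 146)
Z = -1/794 (Z = 1/(-794) = -1/794 ≈ -0.0012594)
-(g + 2570)*(2117 + Z) = -(146 + 2570)*(2117 - 1/794) = -2716*1680897/794 = -1*2282658126/397 = -2282658126/397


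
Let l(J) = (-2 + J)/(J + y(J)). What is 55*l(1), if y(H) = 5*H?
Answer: -55/6 ≈ -9.1667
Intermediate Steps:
l(J) = (-2 + J)/(6*J) (l(J) = (-2 + J)/(J + 5*J) = (-2 + J)/((6*J)) = (-2 + J)*(1/(6*J)) = (-2 + J)/(6*J))
55*l(1) = 55*((⅙)*(-2 + 1)/1) = 55*((⅙)*1*(-1)) = 55*(-⅙) = -55/6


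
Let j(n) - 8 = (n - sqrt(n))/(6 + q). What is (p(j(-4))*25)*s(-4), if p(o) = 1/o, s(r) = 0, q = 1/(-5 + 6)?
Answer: 0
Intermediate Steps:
q = 1 (q = 1/1 = 1)
j(n) = 8 - sqrt(n)/7 + n/7 (j(n) = 8 + (n - sqrt(n))/(6 + 1) = 8 + (n - sqrt(n))/7 = 8 + (n - sqrt(n))*(1/7) = 8 + (-sqrt(n)/7 + n/7) = 8 - sqrt(n)/7 + n/7)
(p(j(-4))*25)*s(-4) = (25/(8 - 2*I/7 + (1/7)*(-4)))*0 = (25/(8 - 2*I/7 - 4/7))*0 = (25/(52/7 - 2*I/7))*0 = ((49*(52/7 + 2*I/7)/2708)*25)*0 = (1225*(52/7 + 2*I/7)/2708)*0 = 0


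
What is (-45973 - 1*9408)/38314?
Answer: -55381/38314 ≈ -1.4454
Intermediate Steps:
(-45973 - 1*9408)/38314 = (-45973 - 9408)*(1/38314) = -55381*1/38314 = -55381/38314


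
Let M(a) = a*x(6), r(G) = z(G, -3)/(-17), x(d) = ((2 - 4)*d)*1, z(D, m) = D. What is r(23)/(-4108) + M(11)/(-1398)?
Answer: 1541751/16271788 ≈ 0.094750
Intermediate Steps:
x(d) = -2*d (x(d) = -2*d*1 = -2*d)
r(G) = -G/17 (r(G) = G/(-17) = G*(-1/17) = -G/17)
M(a) = -12*a (M(a) = a*(-2*6) = a*(-12) = -12*a)
r(23)/(-4108) + M(11)/(-1398) = -1/17*23/(-4108) - 12*11/(-1398) = -23/17*(-1/4108) - 132*(-1/1398) = 23/69836 + 22/233 = 1541751/16271788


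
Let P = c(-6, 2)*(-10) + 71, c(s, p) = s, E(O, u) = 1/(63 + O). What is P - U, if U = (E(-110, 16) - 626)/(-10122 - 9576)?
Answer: 121251163/925806 ≈ 130.97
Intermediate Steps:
U = 29423/925806 (U = (1/(63 - 110) - 626)/(-10122 - 9576) = (1/(-47) - 626)/(-19698) = (-1/47 - 626)*(-1/19698) = -29423/47*(-1/19698) = 29423/925806 ≈ 0.031781)
P = 131 (P = -6*(-10) + 71 = 60 + 71 = 131)
P - U = 131 - 1*29423/925806 = 131 - 29423/925806 = 121251163/925806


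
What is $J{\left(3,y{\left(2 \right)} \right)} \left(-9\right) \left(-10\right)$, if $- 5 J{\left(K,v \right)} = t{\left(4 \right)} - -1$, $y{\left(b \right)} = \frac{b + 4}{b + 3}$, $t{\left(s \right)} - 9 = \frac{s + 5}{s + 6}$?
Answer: $- \frac{981}{5} \approx -196.2$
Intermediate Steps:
$t{\left(s \right)} = 9 + \frac{5 + s}{6 + s}$ ($t{\left(s \right)} = 9 + \frac{s + 5}{s + 6} = 9 + \frac{5 + s}{6 + s}$)
$y{\left(b \right)} = \frac{4 + b}{3 + b}$
$J{\left(K,v \right)} = - \frac{109}{50}$ ($J{\left(K,v \right)} = - \frac{\frac{59 + 10 \cdot 4}{6 + 4} - -1}{5} = - \frac{\frac{59 + 40}{10} + 1}{5} = - \frac{\frac{1}{10} \cdot 99 + 1}{5} = - \frac{\frac{99}{10} + 1}{5} = \left(- \frac{1}{5}\right) \frac{109}{10} = - \frac{109}{50}$)
$J{\left(3,y{\left(2 \right)} \right)} \left(-9\right) \left(-10\right) = \left(- \frac{109}{50}\right) \left(-9\right) \left(-10\right) = \frac{981}{50} \left(-10\right) = - \frac{981}{5}$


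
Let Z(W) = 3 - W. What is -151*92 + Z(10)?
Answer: -13899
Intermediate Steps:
-151*92 + Z(10) = -151*92 + (3 - 1*10) = -13892 + (3 - 10) = -13892 - 7 = -13899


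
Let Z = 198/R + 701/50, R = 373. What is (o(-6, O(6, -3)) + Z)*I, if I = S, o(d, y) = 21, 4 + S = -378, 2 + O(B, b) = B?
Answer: -126637393/9325 ≈ -13580.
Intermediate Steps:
O(B, b) = -2 + B
S = -382 (S = -4 - 378 = -382)
I = -382
Z = 271373/18650 (Z = 198/373 + 701/50 = 271373/18650 ≈ 14.551)
(o(-6, O(6, -3)) + Z)*I = (21 + 271373/18650)*(-382) = (663023/18650)*(-382) = -126637393/9325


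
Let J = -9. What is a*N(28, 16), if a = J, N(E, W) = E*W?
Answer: -4032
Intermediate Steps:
a = -9
a*N(28, 16) = -252*16 = -9*448 = -4032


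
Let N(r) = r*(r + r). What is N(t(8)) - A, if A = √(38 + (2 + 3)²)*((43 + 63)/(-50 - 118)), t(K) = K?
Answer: 128 + 53*√7/28 ≈ 133.01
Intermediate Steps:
N(r) = 2*r² (N(r) = r*(2*r) = 2*r²)
A = -53*√7/28 (A = √(38 + 5²)*(106/(-168)) = √(38 + 25)*(106*(-1/168)) = √63*(-53/84) = (3*√7)*(-53/84) = -53*√7/28 ≈ -5.0080)
N(t(8)) - A = 2*8² - (-53)*√7/28 = 2*64 + 53*√7/28 = 128 + 53*√7/28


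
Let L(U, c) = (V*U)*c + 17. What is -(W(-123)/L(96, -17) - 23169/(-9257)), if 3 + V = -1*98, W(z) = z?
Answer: -3818247870/1526007193 ≈ -2.5021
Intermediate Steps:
V = -101 (V = -3 - 1*98 = -3 - 98 = -101)
L(U, c) = 17 - 101*U*c (L(U, c) = (-101*U)*c + 17 = -101*U*c + 17 = 17 - 101*U*c)
-(W(-123)/L(96, -17) - 23169/(-9257)) = -(-123/(17 - 101*96*(-17)) - 23169/(-9257)) = -(-123/(17 + 164832) - 23169*(-1/9257)) = -(-123/164849 + 23169/9257) = -1*3818247870/1526007193 = -3818247870/1526007193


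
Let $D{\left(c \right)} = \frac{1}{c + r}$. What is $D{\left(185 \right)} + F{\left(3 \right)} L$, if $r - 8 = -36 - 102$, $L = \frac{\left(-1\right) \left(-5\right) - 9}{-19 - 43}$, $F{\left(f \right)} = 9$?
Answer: $\frac{1021}{1705} \approx 0.59883$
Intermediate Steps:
$L = \frac{2}{31}$ ($L = \frac{5 - 9}{-62} = \left(-4\right) \left(- \frac{1}{62}\right) = \frac{2}{31} \approx 0.064516$)
$r = -130$ ($r = 8 - 138 = -130$)
$D{\left(c \right)} = \frac{1}{-130 + c}$ ($D{\left(c \right)} = \frac{1}{c - 130} = \frac{1}{-130 + c}$)
$D{\left(185 \right)} + F{\left(3 \right)} L = \frac{1}{-130 + 185} + 9 \cdot \frac{2}{31} = \frac{1}{55} + \frac{18}{31} = \frac{1021}{1705}$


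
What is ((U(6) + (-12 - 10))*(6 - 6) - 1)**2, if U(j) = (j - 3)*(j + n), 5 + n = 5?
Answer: 1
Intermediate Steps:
n = 0 (n = -5 + 5 = 0)
U(j) = j*(-3 + j) (U(j) = (j - 3)*(j + 0) = (-3 + j)*j = j*(-3 + j))
((U(6) + (-12 - 10))*(6 - 6) - 1)**2 = ((6*(-3 + 6) + (-12 - 10))*(6 - 6) - 1)**2 = ((6*3 - 22)*0 - 1)**2 = ((18 - 22)*0 - 1)**2 = (-4*0 - 1)**2 = (0 - 1)**2 = (-1)**2 = 1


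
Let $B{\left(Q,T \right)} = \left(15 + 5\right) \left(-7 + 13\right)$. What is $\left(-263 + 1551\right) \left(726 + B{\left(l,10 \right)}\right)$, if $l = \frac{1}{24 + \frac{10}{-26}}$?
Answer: $1089648$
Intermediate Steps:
$l = \frac{13}{307}$ ($l = \frac{1}{24 + 10 \left(- \frac{1}{26}\right)} = \frac{1}{24 - \frac{5}{13}} = \frac{1}{\frac{307}{13}} = \frac{13}{307} \approx 0.042345$)
$B{\left(Q,T \right)} = 120$ ($B{\left(Q,T \right)} = 20 \cdot 6 = 120$)
$\left(-263 + 1551\right) \left(726 + B{\left(l,10 \right)}\right) = \left(-263 + 1551\right) \left(726 + 120\right) = 1288 \cdot 846 = 1089648$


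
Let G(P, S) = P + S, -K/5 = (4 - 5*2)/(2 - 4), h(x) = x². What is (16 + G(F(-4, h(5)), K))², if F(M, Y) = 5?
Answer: 36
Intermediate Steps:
K = -15 (K = -5*(4 - 5*2)/(2 - 4) = -5*(4 - 10)/(-2) = -(-30)*(-1)/2 = -5*3 = -15)
(16 + G(F(-4, h(5)), K))² = (16 + (5 - 15))² = (16 - 10)² = 6² = 36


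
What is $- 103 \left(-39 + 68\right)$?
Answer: $-2987$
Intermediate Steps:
$- 103 \left(-39 + 68\right) = \left(-103\right) 29 = -2987$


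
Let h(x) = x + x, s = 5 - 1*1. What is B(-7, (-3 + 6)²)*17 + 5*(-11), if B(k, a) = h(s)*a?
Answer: 1169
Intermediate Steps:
s = 4 (s = 5 - 1 = 4)
h(x) = 2*x
B(k, a) = 8*a (B(k, a) = (2*4)*a = 8*a)
B(-7, (-3 + 6)²)*17 + 5*(-11) = (8*(-3 + 6)²)*17 + 5*(-11) = (8*3²)*17 - 55 = (8*9)*17 - 55 = 72*17 - 55 = 1224 - 55 = 1169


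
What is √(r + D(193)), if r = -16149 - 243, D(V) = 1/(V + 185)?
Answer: 5*I*√10409574/126 ≈ 128.03*I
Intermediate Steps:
D(V) = 1/(185 + V)
r = -16392
√(r + D(193)) = √(-16392 + 1/(185 + 193)) = √(-16392 + 1/378) = √(-6196175/378) = 5*I*√10409574/126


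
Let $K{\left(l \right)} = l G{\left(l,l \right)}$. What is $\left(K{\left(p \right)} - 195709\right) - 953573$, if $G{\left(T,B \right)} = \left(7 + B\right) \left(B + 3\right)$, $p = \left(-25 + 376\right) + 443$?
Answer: $505737936$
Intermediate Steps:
$p = 794$ ($p = 351 + 443 = 794$)
$G{\left(T,B \right)} = \left(3 + B\right) \left(7 + B\right)$ ($G{\left(T,B \right)} = \left(7 + B\right) \left(3 + B\right) = \left(3 + B\right) \left(7 + B\right)$)
$K{\left(l \right)} = l \left(21 + l^{2} + 10 l\right)$
$\left(K{\left(p \right)} - 195709\right) - 953573 = \left(794 \left(21 + 794^{2} + 10 \cdot 794\right) - 195709\right) - 953573 = \left(794 \left(21 + 630436 + 7940\right) - 195709\right) - 953573 = \left(794 \cdot 638397 - 195709\right) - 953573 = \left(506887218 - 195709\right) - 953573 = 506691509 - 953573 = 505737936$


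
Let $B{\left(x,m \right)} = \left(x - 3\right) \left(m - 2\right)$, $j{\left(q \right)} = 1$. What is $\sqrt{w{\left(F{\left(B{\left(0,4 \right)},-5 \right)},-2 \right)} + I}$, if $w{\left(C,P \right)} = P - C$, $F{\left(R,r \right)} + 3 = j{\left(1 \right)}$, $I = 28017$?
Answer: $3 \sqrt{3113} \approx 167.38$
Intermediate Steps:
$B{\left(x,m \right)} = \left(-3 + x\right) \left(-2 + m\right)$
$F{\left(R,r \right)} = -2$ ($F{\left(R,r \right)} = -3 + 1 = -2$)
$\sqrt{w{\left(F{\left(B{\left(0,4 \right)},-5 \right)},-2 \right)} + I} = \sqrt{\left(-2 - -2\right) + 28017} = \sqrt{\left(-2 + 2\right) + 28017} = \sqrt{0 + 28017} = \sqrt{28017} = 3 \sqrt{3113}$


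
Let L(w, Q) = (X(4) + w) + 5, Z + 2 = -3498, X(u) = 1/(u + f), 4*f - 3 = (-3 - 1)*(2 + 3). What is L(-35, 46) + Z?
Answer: -3534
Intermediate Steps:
f = -17/4 (f = ¾ + ((-3 - 1)*(2 + 3))/4 = ¾ + (-4*5)/4 = ¾ + (¼)*(-20) = ¾ - 5 = -17/4 ≈ -4.2500)
X(u) = 1/(-17/4 + u) (X(u) = 1/(u - 17/4) = 1/(-17/4 + u))
Z = -3500 (Z = -2 - 3498 = -3500)
L(w, Q) = 1 + w (L(w, Q) = (4/(-17 + 4*4) + w) + 5 = (4/(-17 + 16) + w) + 5 = (4/(-1) + w) + 5 = (4*(-1) + w) + 5 = (-4 + w) + 5 = 1 + w)
L(-35, 46) + Z = (1 - 35) - 3500 = -34 - 3500 = -3534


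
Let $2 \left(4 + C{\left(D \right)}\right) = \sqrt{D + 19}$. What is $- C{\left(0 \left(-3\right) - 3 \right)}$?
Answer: $2$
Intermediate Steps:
$C{\left(D \right)} = -4 + \frac{\sqrt{19 + D}}{2}$ ($C{\left(D \right)} = -4 + \frac{\sqrt{D + 19}}{2} = -4 + \frac{\sqrt{19 + D}}{2}$)
$- C{\left(0 \left(-3\right) - 3 \right)} = - (-4 + \frac{\sqrt{19 + \left(0 \left(-3\right) - 3\right)}}{2}) = - (-4 + \frac{\sqrt{19 + \left(0 - 3\right)}}{2}) = - (-4 + \frac{\sqrt{19 - 3}}{2}) = - (-4 + \frac{\sqrt{16}}{2}) = - (-4 + \frac{1}{2} \cdot 4) = - (-4 + 2) = \left(-1\right) \left(-2\right) = 2$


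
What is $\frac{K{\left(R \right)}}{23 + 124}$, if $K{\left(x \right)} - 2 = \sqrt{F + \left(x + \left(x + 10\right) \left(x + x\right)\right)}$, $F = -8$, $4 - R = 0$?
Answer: $\frac{2}{147} + \frac{2 \sqrt{3}}{49} \approx 0.084301$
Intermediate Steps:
$R = 4$ ($R = 4 - 0 = 4 + 0 = 4$)
$K{\left(x \right)} = 2 + \sqrt{-8 + x + 2 x \left(10 + x\right)}$ ($K{\left(x \right)} = 2 + \sqrt{-8 + \left(x + \left(x + 10\right) \left(x + x\right)\right)} = 2 + \sqrt{-8 + \left(x + \left(10 + x\right) 2 x\right)} = 2 + \sqrt{-8 + \left(x + 2 x \left(10 + x\right)\right)} = 2 + \sqrt{-8 + x + 2 x \left(10 + x\right)}$)
$\frac{K{\left(R \right)}}{23 + 124} = \frac{2 + \sqrt{-8 + 2 \cdot 4^{2} + 21 \cdot 4}}{23 + 124} = \frac{2 + \sqrt{-8 + 2 \cdot 16 + 84}}{147} = \left(2 + \sqrt{-8 + 32 + 84}\right) \frac{1}{147} = \left(2 + \sqrt{108}\right) \frac{1}{147} = \left(2 + 6 \sqrt{3}\right) \frac{1}{147} = \frac{2}{147} + \frac{2 \sqrt{3}}{49}$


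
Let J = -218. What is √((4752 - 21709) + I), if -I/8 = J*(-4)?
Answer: I*√23933 ≈ 154.7*I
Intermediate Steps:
I = -6976 (I = -(-1744)*(-4) = -8*872 = -6976)
√((4752 - 21709) + I) = √((4752 - 21709) - 6976) = √(-16957 - 6976) = √(-23933) = I*√23933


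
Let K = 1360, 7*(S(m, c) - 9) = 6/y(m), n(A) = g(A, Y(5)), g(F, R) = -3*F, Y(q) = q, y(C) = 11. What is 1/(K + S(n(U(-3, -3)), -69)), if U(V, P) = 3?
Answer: 77/105419 ≈ 0.00073042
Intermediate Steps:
n(A) = -3*A
S(m, c) = 699/77 (S(m, c) = 9 + (6/11)/7 = 9 + (6*(1/11))/7 = 9 + (⅐)*(6/11) = 9 + 6/77 = 699/77)
1/(K + S(n(U(-3, -3)), -69)) = 1/(1360 + 699/77) = 1/(105419/77) = 77/105419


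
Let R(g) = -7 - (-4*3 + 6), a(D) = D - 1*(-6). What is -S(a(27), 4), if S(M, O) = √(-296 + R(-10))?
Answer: -3*I*√33 ≈ -17.234*I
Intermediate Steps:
a(D) = 6 + D (a(D) = D + 6 = 6 + D)
R(g) = -1 (R(g) = -7 - (-12 + 6) = -7 - 1*(-6) = -7 + 6 = -1)
S(M, O) = 3*I*√33 (S(M, O) = √(-296 - 1) = √(-297) = 3*I*√33)
-S(a(27), 4) = -3*I*√33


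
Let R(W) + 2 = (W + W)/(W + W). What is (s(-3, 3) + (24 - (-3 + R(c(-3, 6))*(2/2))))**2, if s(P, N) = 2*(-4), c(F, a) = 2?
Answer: 400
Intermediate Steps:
R(W) = -1 (R(W) = -2 + (W + W)/(W + W) = -2 + (2*W)/((2*W)) = -2 + (2*W)*(1/(2*W)) = -2 + 1 = -1)
s(P, N) = -8
(s(-3, 3) + (24 - (-3 + R(c(-3, 6))*(2/2))))**2 = (-8 + (24 - (-3 - 2/2)))**2 = (-8 + (24 - (-3 - 1*1)))**2 = (-8 + (24 - (-3 - 1)))**2 = (-8 + (24 - 1*(-4)))**2 = (-8 + (24 + 4))**2 = (-8 + 28)**2 = 20**2 = 400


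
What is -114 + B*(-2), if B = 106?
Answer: -326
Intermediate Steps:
-114 + B*(-2) = -114 + 106*(-2) = -114 - 212 = -326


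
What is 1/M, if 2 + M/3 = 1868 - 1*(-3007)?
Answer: 1/14619 ≈ 6.8404e-5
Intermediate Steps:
M = 14619 (M = -6 + 3*(1868 - 1*(-3007)) = -6 + 3*(1868 + 3007) = -6 + 3*4875 = -6 + 14625 = 14619)
1/M = 1/14619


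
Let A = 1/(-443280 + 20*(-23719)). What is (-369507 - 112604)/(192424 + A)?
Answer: -442413980260/176579807839 ≈ -2.5055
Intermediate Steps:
A = -1/917660 (A = 1/(-443280 - 474380) = 1/(-917660) = -1/917660 ≈ -1.0897e-6)
(-369507 - 112604)/(192424 + A) = (-369507 - 112604)/(192424 - 1/917660) = -482111/176579807839/917660 = -482111*917660/176579807839 = -442413980260/176579807839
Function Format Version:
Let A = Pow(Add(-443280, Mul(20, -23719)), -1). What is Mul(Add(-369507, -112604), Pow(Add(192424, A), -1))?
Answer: Rational(-442413980260, 176579807839) ≈ -2.5055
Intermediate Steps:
A = Rational(-1, 917660) (A = Pow(Add(-443280, -474380), -1) = Pow(-917660, -1) = Rational(-1, 917660) ≈ -1.0897e-6)
Mul(Add(-369507, -112604), Pow(Add(192424, A), -1)) = Mul(Add(-369507, -112604), Pow(Add(192424, Rational(-1, 917660)), -1)) = Mul(-482111, Pow(Rational(176579807839, 917660), -1)) = Mul(-482111, Rational(917660, 176579807839)) = Rational(-442413980260, 176579807839)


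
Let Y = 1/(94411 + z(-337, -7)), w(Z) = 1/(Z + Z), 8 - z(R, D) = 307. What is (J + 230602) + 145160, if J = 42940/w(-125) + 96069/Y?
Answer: 9030886490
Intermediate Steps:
z(R, D) = -299 (z(R, D) = 8 - 1*307 = 8 - 307 = -299)
w(Z) = 1/(2*Z)
Y = 1/94112 (Y = 1/(94411 - 299) = 1/94112 ≈ 1.0626e-5)
J = 9030510728 (J = 42940/(((1/2)/(-125))) + 96069/(1/94112) = 42940/(((1/2)*(-1/125))) + 96069*94112 = 42940/(-1/250) + 9041245728 = 42940*(-250) + 9041245728 = -10735000 + 9041245728 = 9030510728)
(J + 230602) + 145160 = (9030510728 + 230602) + 145160 = 9030741330 + 145160 = 9030886490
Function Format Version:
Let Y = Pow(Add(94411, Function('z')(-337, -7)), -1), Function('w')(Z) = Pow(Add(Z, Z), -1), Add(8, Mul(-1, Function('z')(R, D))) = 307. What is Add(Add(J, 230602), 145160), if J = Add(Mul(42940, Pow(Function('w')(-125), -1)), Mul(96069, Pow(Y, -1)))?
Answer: 9030886490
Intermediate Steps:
Function('z')(R, D) = -299 (Function('z')(R, D) = Add(8, Mul(-1, 307)) = Add(8, -307) = -299)
Function('w')(Z) = Mul(Rational(1, 2), Pow(Z, -1)) (Function('w')(Z) = Pow(Mul(2, Z), -1) = Mul(Rational(1, 2), Pow(Z, -1)))
Y = Rational(1, 94112) (Y = Pow(Add(94411, -299), -1) = Pow(94112, -1) = Rational(1, 94112) ≈ 1.0626e-5)
J = 9030510728 (J = Add(Mul(42940, Pow(Mul(Rational(1, 2), Pow(-125, -1)), -1)), Mul(96069, Pow(Rational(1, 94112), -1))) = Add(Mul(42940, Pow(Mul(Rational(1, 2), Rational(-1, 125)), -1)), Mul(96069, 94112)) = Add(Mul(42940, Pow(Rational(-1, 250), -1)), 9041245728) = Add(Mul(42940, -250), 9041245728) = Add(-10735000, 9041245728) = 9030510728)
Add(Add(J, 230602), 145160) = Add(Add(9030510728, 230602), 145160) = Add(9030741330, 145160) = 9030886490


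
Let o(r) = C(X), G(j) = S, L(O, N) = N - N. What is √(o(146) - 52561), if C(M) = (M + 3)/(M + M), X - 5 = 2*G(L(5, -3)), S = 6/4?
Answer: I*√840965/4 ≈ 229.26*I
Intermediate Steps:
L(O, N) = 0
S = 3/2 (S = 6*(¼) = 3/2 ≈ 1.5000)
G(j) = 3/2
X = 8 (X = 5 + 2*(3/2) = 5 + 3 = 8)
C(M) = (3 + M)/(2*M) (C(M) = (3 + M)/((2*M)) = (3 + M)*(1/(2*M)) = (3 + M)/(2*M))
o(r) = 11/16 (o(r) = (½)*(3 + 8)/8 = (½)*(⅛)*11 = 11/16)
√(o(146) - 52561) = √(11/16 - 52561) = √(-840965/16) = I*√840965/4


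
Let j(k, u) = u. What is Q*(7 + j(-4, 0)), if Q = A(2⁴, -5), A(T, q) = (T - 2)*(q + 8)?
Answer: 294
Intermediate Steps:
A(T, q) = (-2 + T)*(8 + q)
Q = 42 (Q = -16 - 2*(-5) + 8*2⁴ + 2⁴*(-5) = -16 + 10 + 8*16 + 16*(-5) = -16 + 10 + 128 - 80 = 42)
Q*(7 + j(-4, 0)) = 42*(7 + 0) = 42*7 = 294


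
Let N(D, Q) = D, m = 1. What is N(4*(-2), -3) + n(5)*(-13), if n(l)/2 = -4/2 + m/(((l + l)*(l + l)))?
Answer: 2187/50 ≈ 43.740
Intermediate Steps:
n(l) = -4 + 1/(2*l**2) (n(l) = 2*(-4/2 + 1/((l + l)*(l + l))) = 2*(-4*1/2 + 1/((2*l)*(2*l))) = 2*(-2 + 1/(4*l**2)) = -4 + 1/(2*l**2))
N(4*(-2), -3) + n(5)*(-13) = 4*(-2) + (-4 + (1/2)/5**2)*(-13) = -8 + (-4 + (1/2)*(1/25))*(-13) = -8 + (-4 + 1/50)*(-13) = -8 - 199/50*(-13) = -8 + 2587/50 = 2187/50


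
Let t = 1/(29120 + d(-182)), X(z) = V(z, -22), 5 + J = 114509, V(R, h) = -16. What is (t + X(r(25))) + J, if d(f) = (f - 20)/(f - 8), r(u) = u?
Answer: 316731166583/2766501 ≈ 1.1449e+5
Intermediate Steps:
J = 114504 (J = -5 + 114509 = 114504)
X(z) = -16
d(f) = (-20 + f)/(-8 + f)
t = 95/2766501 (t = 1/(29120 + (-20 - 182)/(-8 - 182)) = 1/(29120 - 202/(-190)) = 1/(29120 - 1/190*(-202)) = 1/(29120 + 101/95) = 1/(2766501/95) = 95/2766501 ≈ 3.4339e-5)
(t + X(r(25))) + J = (95/2766501 - 16) + 114504 = -44263921/2766501 + 114504 = 316731166583/2766501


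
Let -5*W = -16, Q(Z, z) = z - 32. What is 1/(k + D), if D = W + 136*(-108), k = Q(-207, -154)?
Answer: -5/74354 ≈ -6.7246e-5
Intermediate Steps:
Q(Z, z) = -32 + z
k = -186 (k = -32 - 154 = -186)
W = 16/5 (W = -⅕*(-16) = 16/5 ≈ 3.2000)
D = -73424/5 (D = 16/5 + 136*(-108) = 16/5 - 14688 = -73424/5 ≈ -14685.)
1/(k + D) = 1/(-186 - 73424/5) = 1/(-74354/5) = -5/74354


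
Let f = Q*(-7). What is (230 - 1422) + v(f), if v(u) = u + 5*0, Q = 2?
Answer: -1206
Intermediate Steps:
f = -14 (f = 2*(-7) = -14)
v(u) = u (v(u) = u + 0 = u)
(230 - 1422) + v(f) = (230 - 1422) - 14 = -1192 - 14 = -1206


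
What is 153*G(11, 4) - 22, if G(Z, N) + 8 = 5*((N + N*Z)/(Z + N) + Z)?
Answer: 9617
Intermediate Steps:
G(Z, N) = -8 + 5*Z + 5*(N + N*Z)/(N + Z) (G(Z, N) = -8 + 5*((N + N*Z)/(Z + N) + Z) = -8 + 5*((N + N*Z)/(N + Z) + Z) = -8 + 5*(Z + (N + N*Z)/(N + Z)) = -8 + (5*Z + 5*(N + N*Z)/(N + Z)) = -8 + 5*Z + 5*(N + N*Z)/(N + Z))
153*G(11, 4) - 22 = 153*((-8*11 - 3*4 + 5*11**2 + 10*4*11)/(4 + 11)) - 22 = 153*((-88 - 12 + 5*121 + 440)/15) - 22 = 153*((-88 - 12 + 605 + 440)/15) - 22 = 153*((1/15)*945) - 22 = 153*63 - 22 = 9639 - 22 = 9617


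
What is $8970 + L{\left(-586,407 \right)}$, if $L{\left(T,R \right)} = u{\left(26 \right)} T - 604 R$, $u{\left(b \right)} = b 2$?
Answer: $-267330$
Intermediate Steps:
$u{\left(b \right)} = 2 b$
$L{\left(T,R \right)} = - 604 R + 52 T$ ($L{\left(T,R \right)} = 2 \cdot 26 T - 604 R = 52 T - 604 R = - 604 R + 52 T$)
$8970 + L{\left(-586,407 \right)} = 8970 + \left(\left(-604\right) 407 + 52 \left(-586\right)\right) = 8970 - 276300 = -267330$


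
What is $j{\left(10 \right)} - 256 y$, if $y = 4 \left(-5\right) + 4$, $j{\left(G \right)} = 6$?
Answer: $4102$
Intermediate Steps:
$y = -16$ ($y = -20 + 4 = -16$)
$j{\left(10 \right)} - 256 y = 6 - -4096 = 6 + 4096 = 4102$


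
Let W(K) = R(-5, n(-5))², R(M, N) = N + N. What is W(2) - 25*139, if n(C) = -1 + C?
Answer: -3331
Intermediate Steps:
R(M, N) = 2*N
W(K) = 144 (W(K) = (2*(-1 - 5))² = (2*(-6))² = (-12)² = 144)
W(2) - 25*139 = 144 - 25*139 = 144 - 3475 = -3331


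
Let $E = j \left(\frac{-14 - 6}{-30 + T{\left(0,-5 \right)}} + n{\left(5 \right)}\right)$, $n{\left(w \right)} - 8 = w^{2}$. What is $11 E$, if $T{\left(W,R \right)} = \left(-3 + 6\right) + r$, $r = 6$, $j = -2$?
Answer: $- \frac{15686}{21} \approx -746.95$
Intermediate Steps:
$T{\left(W,R \right)} = 9$ ($T{\left(W,R \right)} = \left(-3 + 6\right) + 6 = 3 + 6 = 9$)
$n{\left(w \right)} = 8 + w^{2}$
$E = - \frac{1426}{21}$ ($E = - 2 \left(\frac{-14 - 6}{-30 + 9} + \left(8 + 5^{2}\right)\right) = - 2 \left(- \frac{20}{-21} + \left(8 + 25\right)\right) = - 2 \left(\left(-20\right) \left(- \frac{1}{21}\right) + 33\right) = - 2 \left(\frac{20}{21} + 33\right) = \left(-2\right) \frac{713}{21} = - \frac{1426}{21} \approx -67.905$)
$11 E = 11 \left(- \frac{1426}{21}\right) = - \frac{15686}{21}$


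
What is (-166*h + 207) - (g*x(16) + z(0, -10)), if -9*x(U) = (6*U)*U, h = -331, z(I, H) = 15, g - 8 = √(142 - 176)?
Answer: 169510/3 + 512*I*√34/3 ≈ 56503.0 + 995.15*I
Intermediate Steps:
g = 8 + I*√34 (g = 8 + √(142 - 176) = 8 + √(-34) = 8 + I*√34 ≈ 8.0 + 5.831*I)
x(U) = -2*U²/3 (x(U) = -6*U*U/9 = -2*U²/3)
(-166*h + 207) - (g*x(16) + z(0, -10)) = (-166*(-331) + 207) - ((8 + I*√34)*(-⅔*16²) + 15) = (54946 + 207) - ((8 + I*√34)*(-⅔*256) + 15) = 55153 - ((8 + I*√34)*(-512/3) + 15) = 55153 - ((-4096/3 - 512*I*√34/3) + 15) = 55153 - (-4051/3 - 512*I*√34/3) = 55153 + (4051/3 + 512*I*√34/3) = 169510/3 + 512*I*√34/3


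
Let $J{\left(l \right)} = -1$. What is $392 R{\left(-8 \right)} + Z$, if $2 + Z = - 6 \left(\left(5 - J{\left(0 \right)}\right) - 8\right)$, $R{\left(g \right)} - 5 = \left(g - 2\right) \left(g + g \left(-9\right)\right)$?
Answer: $-248910$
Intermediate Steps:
$R{\left(g \right)} = 5 - 8 g \left(-2 + g\right)$ ($R{\left(g \right)} = 5 + \left(g - 2\right) \left(g + g \left(-9\right)\right) = 5 + \left(-2 + g\right) \left(g - 9 g\right) = 5 + \left(-2 + g\right) \left(- 8 g\right) = 5 - 8 g \left(-2 + g\right)$)
$Z = 10$ ($Z = -2 - 6 \left(\left(5 - -1\right) - 8\right) = -2 - 6 \left(\left(5 + 1\right) - 8\right) = -2 - 6 \left(6 - 8\right) = -2 - -12 = -2 + 12 = 10$)
$392 R{\left(-8 \right)} + Z = 392 \left(5 - 8 \left(-8\right)^{2} + 16 \left(-8\right)\right) + 10 = 392 \left(5 - 512 - 128\right) + 10 = 392 \left(-635\right) + 10 = -248920 + 10 = -248910$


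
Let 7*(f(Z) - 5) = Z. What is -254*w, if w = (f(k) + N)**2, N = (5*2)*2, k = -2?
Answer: -7601966/49 ≈ -1.5514e+5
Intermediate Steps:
N = 20 (N = 10*2 = 20)
f(Z) = 5 + Z/7
w = 29929/49 (w = ((5 + (1/7)*(-2)) + 20)**2 = ((5 - 2/7) + 20)**2 = (33/7 + 20)**2 = (173/7)**2 = 29929/49 ≈ 610.80)
-254*w = -254*29929/49 = -7601966/49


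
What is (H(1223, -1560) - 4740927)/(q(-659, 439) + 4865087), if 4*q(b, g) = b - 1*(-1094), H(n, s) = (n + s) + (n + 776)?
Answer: -824220/846121 ≈ -0.97412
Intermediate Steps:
H(n, s) = 776 + s + 2*n (H(n, s) = (n + s) + (776 + n) = 776 + s + 2*n)
q(b, g) = 547/2 + b/4 (q(b, g) = (b - 1*(-1094))/4 = (b + 1094)/4 = (1094 + b)/4 = 547/2 + b/4)
(H(1223, -1560) - 4740927)/(q(-659, 439) + 4865087) = ((776 - 1560 + 2*1223) - 4740927)/((547/2 + (¼)*(-659)) + 4865087) = ((776 - 1560 + 2446) - 4740927)/((547/2 - 659/4) + 4865087) = (1662 - 4740927)/(435/4 + 4865087) = -4739265/19460783/4 = -4739265*4/19460783 = -824220/846121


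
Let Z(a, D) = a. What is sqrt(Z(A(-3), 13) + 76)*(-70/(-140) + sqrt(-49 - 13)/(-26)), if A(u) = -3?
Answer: sqrt(73)*(13 - I*sqrt(62))/26 ≈ 4.272 - 2.5875*I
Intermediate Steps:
sqrt(Z(A(-3), 13) + 76)*(-70/(-140) + sqrt(-49 - 13)/(-26)) = sqrt(-3 + 76)*(-70/(-140) + sqrt(-49 - 13)/(-26)) = sqrt(73)*(-70*(-1/140) + sqrt(-62)*(-1/26)) = sqrt(73)*(1/2 + (I*sqrt(62))*(-1/26)) = sqrt(73)*(1/2 - I*sqrt(62)/26)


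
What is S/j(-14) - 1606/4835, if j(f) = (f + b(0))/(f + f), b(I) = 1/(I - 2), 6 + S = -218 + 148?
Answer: -20624334/140215 ≈ -147.09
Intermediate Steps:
S = -76 (S = -6 + (-218 + 148) = -6 - 70 = -76)
b(I) = 1/(-2 + I)
j(f) = (-1/2 + f)/(2*f) (j(f) = (f + 1/(-2 + 0))/(f + f) = (f + 1/(-2))/((2*f)) = (f - 1/2)*(1/(2*f)) = (-1/2 + f)*(1/(2*f)) = (-1/2 + f)/(2*f))
S/j(-14) - 1606/4835 = -76*(-56/(-1 + 2*(-14))) - 1606/4835 = -76*(-56/(-1 - 28)) - 1606*1/4835 = -76/((1/4)*(-1/14)*(-29)) - 1606/4835 = -76/29/56 - 1606/4835 = -76*56/29 - 1606/4835 = -4256/29 - 1606/4835 = -20624334/140215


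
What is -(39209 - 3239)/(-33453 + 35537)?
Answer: -17985/1042 ≈ -17.260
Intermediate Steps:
-(39209 - 3239)/(-33453 + 35537) = -35970/2084 = -1*17985/1042 = -17985/1042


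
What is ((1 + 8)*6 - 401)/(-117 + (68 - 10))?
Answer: 347/59 ≈ 5.8814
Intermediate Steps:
((1 + 8)*6 - 401)/(-117 + (68 - 10)) = (9*6 - 401)/(-117 + 58) = (54 - 401)/(-59) = -347*(-1/59) = 347/59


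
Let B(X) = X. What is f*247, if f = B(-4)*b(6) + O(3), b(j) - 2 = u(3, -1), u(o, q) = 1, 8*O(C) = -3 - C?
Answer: -12597/4 ≈ -3149.3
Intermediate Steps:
O(C) = -3/8 - C/8 (O(C) = (-3 - C)/8 = -3/8 - C/8)
b(j) = 3 (b(j) = 2 + 1 = 3)
f = -51/4 (f = -4*3 + (-3/8 - ⅛*3) = -12 + (-3/8 - 3/8) = -12 - ¾ = -51/4 ≈ -12.750)
f*247 = -51/4*247 = -12597/4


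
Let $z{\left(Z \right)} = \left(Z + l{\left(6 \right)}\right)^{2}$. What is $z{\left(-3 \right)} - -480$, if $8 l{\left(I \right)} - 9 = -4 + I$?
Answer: $\frac{30889}{64} \approx 482.64$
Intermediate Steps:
$l{\left(I \right)} = \frac{5}{8} + \frac{I}{8}$ ($l{\left(I \right)} = \frac{9}{8} + \frac{-4 + I}{8} = \frac{9}{8} + \left(- \frac{1}{2} + \frac{I}{8}\right) = \frac{5}{8} + \frac{I}{8}$)
$z{\left(Z \right)} = \left(\frac{11}{8} + Z\right)^{2}$ ($z{\left(Z \right)} = \left(Z + \left(\frac{5}{8} + \frac{1}{8} \cdot 6\right)\right)^{2} = \left(Z + \left(\frac{5}{8} + \frac{3}{4}\right)\right)^{2} = \left(Z + \frac{11}{8}\right)^{2} = \left(\frac{11}{8} + Z\right)^{2}$)
$z{\left(-3 \right)} - -480 = \frac{\left(11 + 8 \left(-3\right)\right)^{2}}{64} - -480 = \frac{\left(11 - 24\right)^{2}}{64} + 480 = \frac{\left(-13\right)^{2}}{64} + 480 = \frac{1}{64} \cdot 169 + 480 = \frac{169}{64} + 480 = \frac{30889}{64}$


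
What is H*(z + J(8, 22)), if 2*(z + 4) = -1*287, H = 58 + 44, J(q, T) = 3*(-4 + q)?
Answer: -13821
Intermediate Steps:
J(q, T) = -12 + 3*q
H = 102
z = -295/2 (z = -4 + (-1*287)/2 = -4 + (1/2)*(-287) = -4 - 287/2 = -295/2 ≈ -147.50)
H*(z + J(8, 22)) = 102*(-295/2 + (-12 + 3*8)) = 102*(-295/2 + (-12 + 24)) = 102*(-295/2 + 12) = 102*(-271/2) = -13821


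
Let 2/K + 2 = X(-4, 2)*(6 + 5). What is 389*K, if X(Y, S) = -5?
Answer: -778/57 ≈ -13.649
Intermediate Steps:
K = -2/57 (K = 2/(-2 - 5*(6 + 5)) = 2/(-2 - 5*11) = 2/(-2 - 55) = 2/(-57) = 2*(-1/57) = -2/57 ≈ -0.035088)
389*K = 389*(-2/57) = -778/57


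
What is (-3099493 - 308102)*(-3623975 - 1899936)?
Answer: 18823251504045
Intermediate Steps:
(-3099493 - 308102)*(-3623975 - 1899936) = -3407595*(-5523911) = 18823251504045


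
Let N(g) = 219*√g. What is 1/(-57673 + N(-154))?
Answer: -749/43292999 - 219*I*√154/3333560923 ≈ -1.7301e-5 - 8.1526e-7*I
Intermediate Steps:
1/(-57673 + N(-154)) = 1/(-57673 + 219*√(-154)) = 1/(-57673 + 219*(I*√154)) = 1/(-57673 + 219*I*√154)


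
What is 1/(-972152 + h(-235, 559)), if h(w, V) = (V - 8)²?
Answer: -1/668551 ≈ -1.4958e-6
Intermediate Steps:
h(w, V) = (-8 + V)²
1/(-972152 + h(-235, 559)) = 1/(-972152 + (-8 + 559)²) = 1/(-972152 + 551²) = 1/(-972152 + 303601) = 1/(-668551) = -1/668551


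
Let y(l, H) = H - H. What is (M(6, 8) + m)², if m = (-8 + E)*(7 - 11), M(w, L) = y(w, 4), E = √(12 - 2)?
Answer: 1184 - 256*√10 ≈ 374.46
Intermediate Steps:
E = √10 ≈ 3.1623
y(l, H) = 0
M(w, L) = 0
m = 32 - 4*√10 (m = (-8 + √10)*(7 - 11) = (-8 + √10)*(-4) = 32 - 4*√10 ≈ 19.351)
(M(6, 8) + m)² = (0 + (32 - 4*√10))² = (32 - 4*√10)²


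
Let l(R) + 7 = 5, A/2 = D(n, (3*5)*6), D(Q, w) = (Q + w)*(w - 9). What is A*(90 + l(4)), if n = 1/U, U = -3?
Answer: 1278288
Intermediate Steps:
n = -1/3 (n = 1/(-3) = -1/3 ≈ -0.33333)
D(Q, w) = (-9 + w)*(Q + w) (D(Q, w) = (Q + w)*(-9 + w) = (-9 + w)*(Q + w))
A = 14526 (A = 2*(((3*5)*6)**2 - 9*(-1/3) - 9*3*5*6 - 3*5*6/3) = 2*((15*6)**2 + 3 - 135*6 - 5*6) = 2*(90**2 + 3 - 9*90 - 1/3*90) = 2*(8100 + 3 - 810 - 30) = 2*7263 = 14526)
l(R) = -2 (l(R) = -7 + 5 = -2)
A*(90 + l(4)) = 14526*(90 - 2) = 14526*88 = 1278288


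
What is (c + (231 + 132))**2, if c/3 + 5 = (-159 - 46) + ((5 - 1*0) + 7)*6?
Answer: 2601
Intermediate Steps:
c = -414 (c = -15 + 3*((-159 - 46) + ((5 - 1*0) + 7)*6) = -15 + 3*(-205 + ((5 + 0) + 7)*6) = -15 + 3*(-205 + (5 + 7)*6) = -15 + 3*(-205 + 12*6) = -15 + 3*(-205 + 72) = -15 + 3*(-133) = -15 - 399 = -414)
(c + (231 + 132))**2 = (-414 + (231 + 132))**2 = (-414 + 363)**2 = (-51)**2 = 2601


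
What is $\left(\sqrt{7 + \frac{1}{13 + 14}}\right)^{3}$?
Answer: $\frac{190 \sqrt{570}}{243} \approx 18.667$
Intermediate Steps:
$\left(\sqrt{7 + \frac{1}{13 + 14}}\right)^{3} = \left(\sqrt{7 + \frac{1}{27}}\right)^{3} = \left(\sqrt{\frac{190}{27}}\right)^{3} = \left(\frac{\sqrt{570}}{9}\right)^{3} = \frac{190 \sqrt{570}}{243}$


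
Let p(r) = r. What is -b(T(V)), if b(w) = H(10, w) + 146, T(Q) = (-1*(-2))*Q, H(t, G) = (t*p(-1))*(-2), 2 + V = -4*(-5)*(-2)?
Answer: -166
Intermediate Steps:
V = -42 (V = -2 - 4*(-5)*(-2) = -2 + 20*(-2) = -2 - 40 = -42)
H(t, G) = 2*t (H(t, G) = (t*(-1))*(-2) = -t*(-2) = 2*t)
T(Q) = 2*Q
b(w) = 166 (b(w) = 2*10 + 146 = 20 + 146 = 166)
-b(T(V)) = -1*166 = -166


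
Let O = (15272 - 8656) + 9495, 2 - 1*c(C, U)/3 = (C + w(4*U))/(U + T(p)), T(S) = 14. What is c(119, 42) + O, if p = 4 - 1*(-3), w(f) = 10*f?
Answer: 128165/8 ≈ 16021.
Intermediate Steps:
p = 7 (p = 4 + 3 = 7)
c(C, U) = 6 - 3*(C + 40*U)/(14 + U) (c(C, U) = 6 - 3*(C + 10*(4*U))/(U + 14) = 6 - 3*(C + 40*U)/(14 + U))
O = 16111 (O = 6616 + 9495 = 16111)
c(119, 42) + O = 3*(28 - 1*119 - 38*42)/(14 + 42) + 16111 = 3*(28 - 119 - 1596)/56 + 16111 = 3*(1/56)*(-1687) + 16111 = -723/8 + 16111 = 128165/8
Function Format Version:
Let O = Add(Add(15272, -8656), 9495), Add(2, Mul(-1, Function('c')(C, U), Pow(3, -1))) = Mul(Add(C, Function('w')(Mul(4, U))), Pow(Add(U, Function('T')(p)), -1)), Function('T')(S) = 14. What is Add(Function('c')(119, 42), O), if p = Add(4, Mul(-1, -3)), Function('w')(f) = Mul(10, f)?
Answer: Rational(128165, 8) ≈ 16021.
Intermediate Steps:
p = 7 (p = Add(4, 3) = 7)
Function('c')(C, U) = Add(6, Mul(-3, Pow(Add(14, U), -1), Add(C, Mul(40, U)))) (Function('c')(C, U) = Add(6, Mul(-3, Mul(Add(C, Mul(10, Mul(4, U))), Pow(Add(U, 14), -1)))) = Add(6, Mul(-3, Mul(Add(C, Mul(40, U)), Pow(Add(14, U), -1)))) = Add(6, Mul(-3, Mul(Pow(Add(14, U), -1), Add(C, Mul(40, U))))) = Add(6, Mul(-3, Pow(Add(14, U), -1), Add(C, Mul(40, U)))))
O = 16111 (O = Add(6616, 9495) = 16111)
Add(Function('c')(119, 42), O) = Add(Mul(3, Pow(Add(14, 42), -1), Add(28, Mul(-1, 119), Mul(-38, 42))), 16111) = Add(Mul(3, Pow(56, -1), Add(28, -119, -1596)), 16111) = Add(Mul(3, Rational(1, 56), -1687), 16111) = Add(Rational(-723, 8), 16111) = Rational(128165, 8)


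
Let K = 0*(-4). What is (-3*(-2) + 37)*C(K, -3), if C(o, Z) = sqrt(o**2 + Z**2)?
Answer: 129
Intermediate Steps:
K = 0
C(o, Z) = sqrt(Z**2 + o**2)
(-3*(-2) + 37)*C(K, -3) = (-3*(-2) + 37)*sqrt((-3)**2 + 0**2) = (6 + 37)*sqrt(9 + 0) = 43*sqrt(9) = 43*3 = 129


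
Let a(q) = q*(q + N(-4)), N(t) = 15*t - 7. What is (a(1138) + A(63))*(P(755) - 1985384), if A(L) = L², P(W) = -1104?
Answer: -2429011972296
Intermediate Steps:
N(t) = -7 + 15*t
a(q) = q*(-67 + q) (a(q) = q*(q + (-7 + 15*(-4))) = q*(q + (-7 - 60)) = q*(q - 67) = q*(-67 + q))
(a(1138) + A(63))*(P(755) - 1985384) = (1138*(-67 + 1138) + 63²)*(-1104 - 1985384) = (1138*1071 + 3969)*(-1986488) = (1218798 + 3969)*(-1986488) = 1222767*(-1986488) = -2429011972296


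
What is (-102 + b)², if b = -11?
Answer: 12769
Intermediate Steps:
(-102 + b)² = (-102 - 11)² = (-113)² = 12769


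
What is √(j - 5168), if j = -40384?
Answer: 4*I*√2847 ≈ 213.43*I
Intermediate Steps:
√(j - 5168) = √(-40384 - 5168) = √(-45552) = 4*I*√2847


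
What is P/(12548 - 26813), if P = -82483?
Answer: 82483/14265 ≈ 5.7822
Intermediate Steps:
P/(12548 - 26813) = -82483/(12548 - 26813) = -82483/(-14265) = -82483*(-1/14265) = 82483/14265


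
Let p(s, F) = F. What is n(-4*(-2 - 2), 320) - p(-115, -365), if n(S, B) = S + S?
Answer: 397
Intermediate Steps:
n(S, B) = 2*S
n(-4*(-2 - 2), 320) - p(-115, -365) = 2*(-4*(-2 - 2)) - 1*(-365) = 2*(-4*(-4)) + 365 = 2*16 + 365 = 32 + 365 = 397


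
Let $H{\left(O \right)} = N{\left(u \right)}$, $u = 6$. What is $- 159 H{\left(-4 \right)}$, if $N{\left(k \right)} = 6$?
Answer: $-954$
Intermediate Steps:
$H{\left(O \right)} = 6$
$- 159 H{\left(-4 \right)} = \left(-159\right) 6 = -954$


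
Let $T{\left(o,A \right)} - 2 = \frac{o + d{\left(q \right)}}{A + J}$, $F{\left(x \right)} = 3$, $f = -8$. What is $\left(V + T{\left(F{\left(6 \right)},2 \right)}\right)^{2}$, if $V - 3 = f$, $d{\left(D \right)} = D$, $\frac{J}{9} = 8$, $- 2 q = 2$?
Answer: $\frac{12100}{1369} \approx 8.8386$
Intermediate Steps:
$q = -1$ ($q = \left(- \frac{1}{2}\right) 2 = -1$)
$J = 72$ ($J = 9 \cdot 8 = 72$)
$V = -5$ ($V = 3 - 8 = -5$)
$T{\left(o,A \right)} = 2 + \frac{-1 + o}{72 + A}$ ($T{\left(o,A \right)} = 2 + \frac{o - 1}{A + 72} = 2 + \frac{-1 + o}{72 + A}$)
$\left(V + T{\left(F{\left(6 \right)},2 \right)}\right)^{2} = \left(-5 + \frac{143 + 3 + 2 \cdot 2}{72 + 2}\right)^{2} = \left(-5 + \frac{143 + 3 + 4}{74}\right)^{2} = \left(-5 + \frac{1}{74} \cdot 150\right)^{2} = \left(-5 + \frac{75}{37}\right)^{2} = \left(- \frac{110}{37}\right)^{2} = \frac{12100}{1369}$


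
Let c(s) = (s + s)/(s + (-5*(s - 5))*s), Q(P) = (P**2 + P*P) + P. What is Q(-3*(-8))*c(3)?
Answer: 2352/11 ≈ 213.82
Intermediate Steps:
Q(P) = P + 2*P**2 (Q(P) = (P**2 + P**2) + P = 2*P**2 + P = P + 2*P**2)
c(s) = 2*s/(s + s*(25 - 5*s)) (c(s) = (2*s)/(s + (-5*(-5 + s))*s) = (2*s)/(s + (25 - 5*s)*s) = (2*s)/(s + s*(25 - 5*s)) = 2*s/(s + s*(25 - 5*s)))
Q(-3*(-8))*c(3) = ((-3*(-8))*(1 + 2*(-3*(-8))))*(-2/(-26 + 5*3)) = (24*(1 + 2*24))*(-2/(-26 + 15)) = (24*(1 + 48))*(-2/(-11)) = (24*49)*(-2*(-1/11)) = 1176*(2/11) = 2352/11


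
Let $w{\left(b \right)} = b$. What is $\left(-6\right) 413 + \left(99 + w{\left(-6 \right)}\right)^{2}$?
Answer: $6171$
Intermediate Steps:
$\left(-6\right) 413 + \left(99 + w{\left(-6 \right)}\right)^{2} = \left(-6\right) 413 + \left(99 - 6\right)^{2} = -2478 + 93^{2} = -2478 + 8649 = 6171$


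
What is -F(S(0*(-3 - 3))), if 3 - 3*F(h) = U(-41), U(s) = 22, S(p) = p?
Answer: 19/3 ≈ 6.3333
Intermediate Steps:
F(h) = -19/3 (F(h) = 1 - 1/3*22 = 1 - 22/3 = -19/3)
-F(S(0*(-3 - 3))) = -1*(-19/3) = 19/3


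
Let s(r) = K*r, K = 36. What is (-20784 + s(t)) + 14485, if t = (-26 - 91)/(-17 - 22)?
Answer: -6191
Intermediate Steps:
t = 3 (t = -117/(-39) = -117*(-1/39) = 3)
s(r) = 36*r
(-20784 + s(t)) + 14485 = (-20784 + 36*3) + 14485 = (-20784 + 108) + 14485 = -20676 + 14485 = -6191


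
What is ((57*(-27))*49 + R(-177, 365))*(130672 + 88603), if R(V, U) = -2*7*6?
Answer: -16554166125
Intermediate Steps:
R(V, U) = -84 (R(V, U) = -14*6 = -84)
((57*(-27))*49 + R(-177, 365))*(130672 + 88603) = ((57*(-27))*49 - 84)*(130672 + 88603) = (-1539*49 - 84)*219275 = (-75411 - 84)*219275 = -75495*219275 = -16554166125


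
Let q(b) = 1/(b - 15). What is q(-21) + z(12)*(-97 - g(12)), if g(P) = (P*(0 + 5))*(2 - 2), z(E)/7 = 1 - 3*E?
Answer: 855539/36 ≈ 23765.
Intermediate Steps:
z(E) = 7 - 21*E (z(E) = 7*(1 - 3*E) = 7 - 21*E)
q(b) = 1/(-15 + b)
g(P) = 0 (g(P) = (P*5)*0 = (5*P)*0 = 0)
q(-21) + z(12)*(-97 - g(12)) = 1/(-15 - 21) + (7 - 21*12)*(-97 - 1*0) = 1/(-36) + (7 - 252)*(-97 + 0) = -1/36 - 245*(-97) = -1/36 + 23765 = 855539/36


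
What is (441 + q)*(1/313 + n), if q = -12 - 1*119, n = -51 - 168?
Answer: -21249260/313 ≈ -67889.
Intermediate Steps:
n = -219
q = -131 (q = -12 - 119 = -131)
(441 + q)*(1/313 + n) = (441 - 131)*(1/313 - 219) = 310*(1/313 - 219) = 310*(-68546/313) = -21249260/313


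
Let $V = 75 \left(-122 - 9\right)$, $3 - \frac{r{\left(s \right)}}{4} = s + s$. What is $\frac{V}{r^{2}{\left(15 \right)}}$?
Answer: $- \frac{3275}{3888} \approx -0.84234$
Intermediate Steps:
$r{\left(s \right)} = 12 - 8 s$ ($r{\left(s \right)} = 12 - 4 \left(s + s\right) = 12 - 4 \cdot 2 s = 12 - 8 s$)
$V = -9825$ ($V = 75 \left(-122 - 9\right) = 75 \left(-131\right) = -9825$)
$\frac{V}{r^{2}{\left(15 \right)}} = - \frac{9825}{\left(12 - 120\right)^{2}} = - \frac{9825}{\left(-108\right)^{2}} = - \frac{9825}{11664} = \left(-9825\right) \frac{1}{11664} = - \frac{3275}{3888}$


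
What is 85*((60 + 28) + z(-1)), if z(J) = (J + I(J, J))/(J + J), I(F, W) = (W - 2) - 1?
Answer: 15385/2 ≈ 7692.5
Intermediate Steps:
I(F, W) = -3 + W (I(F, W) = (-2 + W) - 1 = -3 + W)
z(J) = (-3 + 2*J)/(2*J) (z(J) = (J + (-3 + J))/(J + J) = (-3 + 2*J)/((2*J)) = (-3 + 2*J)*(1/(2*J)) = (-3 + 2*J)/(2*J))
85*((60 + 28) + z(-1)) = 85*((60 + 28) + (-3/2 - 1)/(-1)) = 85*(88 - 1*(-5/2)) = 85*(88 + 5/2) = 85*(181/2) = 15385/2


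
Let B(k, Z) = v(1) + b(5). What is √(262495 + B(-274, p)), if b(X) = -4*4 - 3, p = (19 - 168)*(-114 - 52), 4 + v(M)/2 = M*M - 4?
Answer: √262462 ≈ 512.31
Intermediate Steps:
v(M) = -16 + 2*M² (v(M) = -8 + 2*(M*M - 4) = -8 + 2*(M² - 4) = -8 + 2*(-4 + M²) = -8 + (-8 + 2*M²) = -16 + 2*M²)
p = 24734 (p = -149*(-166) = 24734)
b(X) = -19 (b(X) = -16 - 3 = -19)
B(k, Z) = -33 (B(k, Z) = (-16 + 2*1²) - 19 = (-16 + 2*1) - 19 = (-16 + 2) - 19 = -14 - 19 = -33)
√(262495 + B(-274, p)) = √(262495 - 33) = √262462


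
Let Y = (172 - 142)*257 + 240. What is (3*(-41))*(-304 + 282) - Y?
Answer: -5244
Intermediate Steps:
Y = 7950 (Y = 30*257 + 240 = 7710 + 240 = 7950)
(3*(-41))*(-304 + 282) - Y = (3*(-41))*(-304 + 282) - 1*7950 = -123*(-22) - 7950 = 2706 - 7950 = -5244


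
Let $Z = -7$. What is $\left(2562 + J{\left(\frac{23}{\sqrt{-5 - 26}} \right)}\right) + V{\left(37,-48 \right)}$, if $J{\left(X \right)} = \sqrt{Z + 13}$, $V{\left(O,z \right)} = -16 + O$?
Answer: $2583 + \sqrt{6} \approx 2585.4$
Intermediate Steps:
$J{\left(X \right)} = \sqrt{6}$ ($J{\left(X \right)} = \sqrt{-7 + 13} = \sqrt{6}$)
$\left(2562 + J{\left(\frac{23}{\sqrt{-5 - 26}} \right)}\right) + V{\left(37,-48 \right)} = \left(2562 + \sqrt{6}\right) + \left(-16 + 37\right) = \left(2562 + \sqrt{6}\right) + 21 = 2583 + \sqrt{6}$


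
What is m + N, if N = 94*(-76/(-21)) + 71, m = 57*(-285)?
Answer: -332510/21 ≈ -15834.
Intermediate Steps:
m = -16245
N = 8635/21 (N = 94*(-76*(-1/21)) + 71 = 94*(76/21) + 71 = 7144/21 + 71 = 8635/21 ≈ 411.19)
m + N = -16245 + 8635/21 = -332510/21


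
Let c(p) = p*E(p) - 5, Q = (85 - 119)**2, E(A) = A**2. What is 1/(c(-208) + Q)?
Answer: -1/8997761 ≈ -1.1114e-7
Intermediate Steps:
Q = 1156 (Q = (-34)**2 = 1156)
c(p) = -5 + p**3 (c(p) = p*p**2 - 5 = p**3 - 5 = -5 + p**3)
1/(c(-208) + Q) = 1/((-5 + (-208)**3) + 1156) = 1/((-5 - 8998912) + 1156) = 1/(-8998917 + 1156) = 1/(-8997761) = -1/8997761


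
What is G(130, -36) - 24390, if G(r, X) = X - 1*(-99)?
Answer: -24327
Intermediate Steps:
G(r, X) = 99 + X (G(r, X) = X + 99 = 99 + X)
G(130, -36) - 24390 = (99 - 36) - 24390 = 63 - 24390 = -24327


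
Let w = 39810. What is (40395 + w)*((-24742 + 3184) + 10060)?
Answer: -922197090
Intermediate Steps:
(40395 + w)*((-24742 + 3184) + 10060) = (40395 + 39810)*((-24742 + 3184) + 10060) = 80205*(-21558 + 10060) = 80205*(-11498) = -922197090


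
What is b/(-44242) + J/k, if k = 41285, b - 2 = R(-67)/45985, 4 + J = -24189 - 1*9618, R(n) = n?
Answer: -2751648170937/3359721066218 ≈ -0.81901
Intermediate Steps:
J = -33811 (J = -4 + (-24189 - 1*9618) = -4 + (-24189 - 9618) = -4 - 33807 = -33811)
b = 91903/45985 (b = 2 - 67/45985 = 91903/45985 ≈ 1.9985)
b/(-44242) + J/k = (91903/45985)/(-44242) - 33811/41285 = (91903/45985)*(-1/44242) - 33811*1/41285 = -91903/2034468370 - 33811/41285 = -2751648170937/3359721066218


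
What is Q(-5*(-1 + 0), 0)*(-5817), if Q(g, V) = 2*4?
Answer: -46536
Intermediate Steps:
Q(g, V) = 8
Q(-5*(-1 + 0), 0)*(-5817) = 8*(-5817) = -46536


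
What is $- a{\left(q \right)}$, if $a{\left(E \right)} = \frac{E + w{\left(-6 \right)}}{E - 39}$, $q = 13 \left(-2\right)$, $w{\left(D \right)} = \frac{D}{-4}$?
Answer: $- \frac{49}{130} \approx -0.37692$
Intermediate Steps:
$w{\left(D \right)} = - \frac{D}{4}$ ($w{\left(D \right)} = D \left(- \frac{1}{4}\right) = - \frac{D}{4}$)
$q = -26$
$a{\left(E \right)} = \frac{\frac{3}{2} + E}{-39 + E}$ ($a{\left(E \right)} = \frac{E - - \frac{3}{2}}{E - 39} = \frac{E + \frac{3}{2}}{-39 + E} = \frac{\frac{3}{2} + E}{-39 + E}$)
$- a{\left(q \right)} = - \frac{\frac{3}{2} - 26}{-39 - 26} = - \frac{-49}{\left(-65\right) 2} = - \frac{\left(-1\right) \left(-49\right)}{65 \cdot 2} = \left(-1\right) \frac{49}{130} = - \frac{49}{130}$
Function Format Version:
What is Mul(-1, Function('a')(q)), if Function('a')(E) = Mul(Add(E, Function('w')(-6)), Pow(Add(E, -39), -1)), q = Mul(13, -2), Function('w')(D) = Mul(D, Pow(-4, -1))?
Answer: Rational(-49, 130) ≈ -0.37692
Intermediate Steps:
Function('w')(D) = Mul(Rational(-1, 4), D) (Function('w')(D) = Mul(D, Rational(-1, 4)) = Mul(Rational(-1, 4), D))
q = -26
Function('a')(E) = Mul(Pow(Add(-39, E), -1), Add(Rational(3, 2), E)) (Function('a')(E) = Mul(Add(E, Mul(Rational(-1, 4), -6)), Pow(Add(E, -39), -1)) = Mul(Add(E, Rational(3, 2)), Pow(Add(-39, E), -1)) = Mul(Add(Rational(3, 2), E), Pow(Add(-39, E), -1)) = Mul(Pow(Add(-39, E), -1), Add(Rational(3, 2), E)))
Mul(-1, Function('a')(q)) = Mul(-1, Mul(Pow(Add(-39, -26), -1), Add(Rational(3, 2), -26))) = Mul(-1, Mul(Pow(-65, -1), Rational(-49, 2))) = Mul(-1, Mul(Rational(-1, 65), Rational(-49, 2))) = Mul(-1, Rational(49, 130)) = Rational(-49, 130)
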